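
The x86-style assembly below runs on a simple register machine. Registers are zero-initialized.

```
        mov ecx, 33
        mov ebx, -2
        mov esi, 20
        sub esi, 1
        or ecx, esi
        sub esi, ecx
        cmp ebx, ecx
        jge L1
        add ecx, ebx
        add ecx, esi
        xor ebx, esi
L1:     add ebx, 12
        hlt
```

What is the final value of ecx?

17

after mov ecx, 33: ecx=33
after mov ebx, -2: ebx=-2
after mov esi, 20: esi=20
after sub esi, 1: esi=20-1=19
after or ecx, esi: ecx=33|19=51
after sub esi, ecx: esi=19-51=-32
cmp ebx, ecx  (cmp -2,51)
jge L1: not taken
after add ecx, ebx: ecx=51+(-2)=49
after add ecx, esi: ecx=49+(-32)=17
after xor ebx, esi: ebx=(-2)^(-32)=30
after add ebx, 12: ebx=30+12=42
halt.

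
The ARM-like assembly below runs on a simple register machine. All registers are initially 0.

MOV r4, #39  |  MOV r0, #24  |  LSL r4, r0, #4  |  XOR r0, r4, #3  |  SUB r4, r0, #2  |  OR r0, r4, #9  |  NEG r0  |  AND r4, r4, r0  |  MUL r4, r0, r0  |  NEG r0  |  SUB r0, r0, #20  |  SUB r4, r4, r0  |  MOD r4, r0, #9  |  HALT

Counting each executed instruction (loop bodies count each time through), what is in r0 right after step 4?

after MOV r4, #39: r4=39
after MOV r0, #24: r0=24
after LSL r4, r0, #4: r4=24<<4=384
after XOR r0, r4, #3: r0=384^3=387
After step 4: r0 = 387.

387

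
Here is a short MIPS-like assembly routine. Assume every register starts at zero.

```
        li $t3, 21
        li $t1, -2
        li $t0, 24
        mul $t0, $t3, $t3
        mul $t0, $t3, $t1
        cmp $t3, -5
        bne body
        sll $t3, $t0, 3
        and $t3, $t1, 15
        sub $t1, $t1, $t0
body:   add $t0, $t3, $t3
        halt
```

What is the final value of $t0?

42

$t3=21
$t1=-2
$t0=24
$t0=21*21=441
$t0=21*(-2)=-42
cmp $t3, -5  (cmp 21,-5)
bne body: taken
$t0=21+21=42
halt.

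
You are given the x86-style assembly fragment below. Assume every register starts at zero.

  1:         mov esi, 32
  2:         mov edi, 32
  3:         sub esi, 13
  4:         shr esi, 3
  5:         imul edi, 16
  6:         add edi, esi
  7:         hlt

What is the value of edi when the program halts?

514

after mov esi, 32: esi=32
after mov edi, 32: edi=32
after sub esi, 13: esi=32-13=19
after shr esi, 3: esi=19>>3=2
after imul edi, 16: edi=32*16=512
after add edi, esi: edi=512+2=514
halt.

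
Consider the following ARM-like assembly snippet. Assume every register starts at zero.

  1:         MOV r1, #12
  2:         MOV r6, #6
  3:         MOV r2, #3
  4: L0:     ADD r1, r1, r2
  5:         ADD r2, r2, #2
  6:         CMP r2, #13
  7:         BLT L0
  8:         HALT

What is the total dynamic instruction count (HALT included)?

24

MOV r1, #12 → r1=12
MOV r6, #6 → r6=6
MOV r2, #3 → r2=3
ADD r1, r1, r2 → r1=12+3=15
ADD r2, r2, #2 → r2=3+2=5
CMP r2, #13  (cmp 5,13)
BLT L0: taken
ADD r1, r1, r2 → r1=15+5=20
ADD r2, r2, #2 → r2=5+2=7
CMP r2, #13  (cmp 7,13)
BLT L0: taken
ADD r1, r1, r2 → r1=20+7=27
ADD r2, r2, #2 → r2=7+2=9
CMP r2, #13  (cmp 9,13)
BLT L0: taken
ADD r1, r1, r2 → r1=27+9=36
ADD r2, r2, #2 → r2=9+2=11
CMP r2, #13  (cmp 11,13)
BLT L0: taken
ADD r1, r1, r2 → r1=36+11=47
ADD r2, r2, #2 → r2=11+2=13
CMP r2, #13  (cmp 13,13)
BLT L0: not taken
halt.
Total executed instructions: 24.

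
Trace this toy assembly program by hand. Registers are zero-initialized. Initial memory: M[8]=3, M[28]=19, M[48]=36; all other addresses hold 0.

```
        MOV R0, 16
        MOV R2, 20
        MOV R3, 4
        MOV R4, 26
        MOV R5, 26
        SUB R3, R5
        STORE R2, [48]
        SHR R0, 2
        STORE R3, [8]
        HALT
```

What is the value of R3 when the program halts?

MOV R0, 16 → R0=16
MOV R2, 20 → R2=20
MOV R3, 4 → R3=4
MOV R4, 26 → R4=26
MOV R5, 26 → R5=26
SUB R3, R5 → R3=4-26=-22
STORE R2, [48] → M[48]=20
SHR R0, 2 → R0=16>>2=4
STORE R3, [8] → M[8]=-22
halt.

-22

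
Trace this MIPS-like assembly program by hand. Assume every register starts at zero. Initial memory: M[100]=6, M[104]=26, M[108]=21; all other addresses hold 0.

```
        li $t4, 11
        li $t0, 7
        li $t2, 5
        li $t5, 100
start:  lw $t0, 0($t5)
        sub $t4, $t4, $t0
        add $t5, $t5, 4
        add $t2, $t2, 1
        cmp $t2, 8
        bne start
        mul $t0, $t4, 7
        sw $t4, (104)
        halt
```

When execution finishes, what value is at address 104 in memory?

-42

$t4=11
$t0=7
$t2=5
$t5=100
$t0=M[100]=6
$t4=11-6=5
$t5=100+4=104
$t2=5+1=6
cmp $t2, 8  (cmp 6,8)
bne start: taken
$t0=M[104]=26
$t4=5-26=-21
$t5=104+4=108
$t2=6+1=7
cmp $t2, 8  (cmp 7,8)
bne start: taken
$t0=M[108]=21
$t4=(-21)-21=-42
$t5=108+4=112
$t2=7+1=8
cmp $t2, 8  (cmp 8,8)
bne start: not taken
$t0=(-42)*7=-294
sw $t4, (104) → M[104]=-42
halt.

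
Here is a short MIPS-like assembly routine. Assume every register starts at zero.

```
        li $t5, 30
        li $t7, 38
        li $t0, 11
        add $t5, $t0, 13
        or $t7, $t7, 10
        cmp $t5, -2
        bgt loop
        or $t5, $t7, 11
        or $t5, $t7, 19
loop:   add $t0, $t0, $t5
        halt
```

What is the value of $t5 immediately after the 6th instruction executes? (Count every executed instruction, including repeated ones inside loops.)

24

li $t5, 30 → $t5=30
li $t7, 38 → $t7=38
li $t0, 11 → $t0=11
add $t5, $t0, 13 → $t5=11+13=24
or $t7, $t7, 10 → $t7=38|10=46
cmp $t5, -2  (cmp 24,-2)
After step 6: $t5 = 24.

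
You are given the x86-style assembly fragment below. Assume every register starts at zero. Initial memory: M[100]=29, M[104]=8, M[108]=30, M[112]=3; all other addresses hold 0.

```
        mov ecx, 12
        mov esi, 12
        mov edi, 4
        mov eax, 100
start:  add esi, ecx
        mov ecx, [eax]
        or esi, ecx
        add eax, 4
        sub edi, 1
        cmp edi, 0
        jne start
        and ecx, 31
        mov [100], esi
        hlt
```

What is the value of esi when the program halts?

127

after mov ecx, 12: ecx=12
after mov esi, 12: esi=12
after mov edi, 4: edi=4
after mov eax, 100: eax=100
after add esi, ecx: esi=12+12=24
after mov ecx, [eax]: ecx=M[100]=29
after or esi, ecx: esi=24|29=29
after add eax, 4: eax=100+4=104
after sub edi, 1: edi=4-1=3
cmp edi, 0  (cmp 3,0)
jne start: taken
after add esi, ecx: esi=29+29=58
after mov ecx, [eax]: ecx=M[104]=8
after or esi, ecx: esi=58|8=58
after add eax, 4: eax=104+4=108
after sub edi, 1: edi=3-1=2
cmp edi, 0  (cmp 2,0)
jne start: taken
after add esi, ecx: esi=58+8=66
after mov ecx, [eax]: ecx=M[108]=30
after or esi, ecx: esi=66|30=94
after add eax, 4: eax=108+4=112
after sub edi, 1: edi=2-1=1
cmp edi, 0  (cmp 1,0)
jne start: taken
after add esi, ecx: esi=94+30=124
after mov ecx, [eax]: ecx=M[112]=3
after or esi, ecx: esi=124|3=127
after add eax, 4: eax=112+4=116
after sub edi, 1: edi=1-1=0
cmp edi, 0  (cmp 0,0)
jne start: not taken
after and ecx, 31: ecx=3&31=3
mov [100], esi → M[100]=127
halt.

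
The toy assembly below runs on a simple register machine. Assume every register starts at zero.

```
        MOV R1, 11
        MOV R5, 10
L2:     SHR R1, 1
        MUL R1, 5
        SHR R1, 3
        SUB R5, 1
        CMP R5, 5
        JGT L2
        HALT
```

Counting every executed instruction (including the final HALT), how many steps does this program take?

33

after MOV R1, 11: R1=11
after MOV R5, 10: R5=10
after SHR R1, 1: R1=11>>1=5
after MUL R1, 5: R1=5*5=25
after SHR R1, 3: R1=25>>3=3
after SUB R5, 1: R5=10-1=9
CMP R5, 5  (cmp 9,5)
JGT L2: taken
after SHR R1, 1: R1=3>>1=1
after MUL R1, 5: R1=1*5=5
after SHR R1, 3: R1=5>>3=0
after SUB R5, 1: R5=9-1=8
CMP R5, 5  (cmp 8,5)
JGT L2: taken
after SHR R1, 1: R1=0>>1=0
after MUL R1, 5: R1=0*5=0
after SHR R1, 3: R1=0>>3=0
after SUB R5, 1: R5=8-1=7
CMP R5, 5  (cmp 7,5)
JGT L2: taken
after SHR R1, 1: R1=0>>1=0
after MUL R1, 5: R1=0*5=0
after SHR R1, 3: R1=0>>3=0
after SUB R5, 1: R5=7-1=6
CMP R5, 5  (cmp 6,5)
JGT L2: taken
after SHR R1, 1: R1=0>>1=0
after MUL R1, 5: R1=0*5=0
after SHR R1, 3: R1=0>>3=0
after SUB R5, 1: R5=6-1=5
CMP R5, 5  (cmp 5,5)
JGT L2: not taken
halt.
Total executed instructions: 33.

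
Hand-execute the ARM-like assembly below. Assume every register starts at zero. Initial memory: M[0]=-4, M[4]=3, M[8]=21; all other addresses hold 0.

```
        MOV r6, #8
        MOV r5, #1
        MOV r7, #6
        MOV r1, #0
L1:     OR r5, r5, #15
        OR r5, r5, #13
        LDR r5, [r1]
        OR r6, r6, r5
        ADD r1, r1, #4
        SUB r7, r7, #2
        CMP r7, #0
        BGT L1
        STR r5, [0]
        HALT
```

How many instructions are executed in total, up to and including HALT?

after MOV r6, #8: r6=8
after MOV r5, #1: r5=1
after MOV r7, #6: r7=6
after MOV r1, #0: r1=0
after OR r5, r5, #15: r5=1|15=15
after OR r5, r5, #13: r5=15|13=15
after LDR r5, [r1]: r5=M[0]=-4
after OR r6, r6, r5: r6=8|(-4)=-4
after ADD r1, r1, #4: r1=0+4=4
after SUB r7, r7, #2: r7=6-2=4
CMP r7, #0  (cmp 4,0)
BGT L1: taken
after OR r5, r5, #15: r5=(-4)|15=-1
after OR r5, r5, #13: r5=(-1)|13=-1
after LDR r5, [r1]: r5=M[4]=3
after OR r6, r6, r5: r6=(-4)|3=-1
after ADD r1, r1, #4: r1=4+4=8
after SUB r7, r7, #2: r7=4-2=2
CMP r7, #0  (cmp 2,0)
BGT L1: taken
after OR r5, r5, #15: r5=3|15=15
after OR r5, r5, #13: r5=15|13=15
after LDR r5, [r1]: r5=M[8]=21
after OR r6, r6, r5: r6=(-1)|21=-1
after ADD r1, r1, #4: r1=8+4=12
after SUB r7, r7, #2: r7=2-2=0
CMP r7, #0  (cmp 0,0)
BGT L1: not taken
STR r5, [0] → M[0]=21
halt.
Total executed instructions: 30.

30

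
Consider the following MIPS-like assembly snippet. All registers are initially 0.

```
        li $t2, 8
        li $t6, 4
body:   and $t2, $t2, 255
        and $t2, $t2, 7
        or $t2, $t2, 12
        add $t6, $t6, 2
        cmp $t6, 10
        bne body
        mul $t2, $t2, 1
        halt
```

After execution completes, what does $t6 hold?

li $t2, 8 → $t2=8
li $t6, 4 → $t6=4
and $t2, $t2, 255 → $t2=8&255=8
and $t2, $t2, 7 → $t2=8&7=0
or $t2, $t2, 12 → $t2=0|12=12
add $t6, $t6, 2 → $t6=4+2=6
cmp $t6, 10  (cmp 6,10)
bne body: taken
and $t2, $t2, 255 → $t2=12&255=12
and $t2, $t2, 7 → $t2=12&7=4
or $t2, $t2, 12 → $t2=4|12=12
add $t6, $t6, 2 → $t6=6+2=8
cmp $t6, 10  (cmp 8,10)
bne body: taken
and $t2, $t2, 255 → $t2=12&255=12
and $t2, $t2, 7 → $t2=12&7=4
or $t2, $t2, 12 → $t2=4|12=12
add $t6, $t6, 2 → $t6=8+2=10
cmp $t6, 10  (cmp 10,10)
bne body: not taken
mul $t2, $t2, 1 → $t2=12*1=12
halt.

10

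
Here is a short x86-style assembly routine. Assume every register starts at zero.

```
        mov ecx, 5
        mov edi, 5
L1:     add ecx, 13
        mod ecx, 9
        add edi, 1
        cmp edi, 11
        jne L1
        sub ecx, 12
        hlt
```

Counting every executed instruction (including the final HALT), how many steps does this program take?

mov ecx, 5 → ecx=5
mov edi, 5 → edi=5
add ecx, 13 → ecx=5+13=18
mod ecx, 9 → ecx=18%9=0
add edi, 1 → edi=5+1=6
cmp edi, 11  (cmp 6,11)
jne L1: taken
add ecx, 13 → ecx=0+13=13
mod ecx, 9 → ecx=13%9=4
add edi, 1 → edi=6+1=7
cmp edi, 11  (cmp 7,11)
jne L1: taken
add ecx, 13 → ecx=4+13=17
mod ecx, 9 → ecx=17%9=8
add edi, 1 → edi=7+1=8
cmp edi, 11  (cmp 8,11)
jne L1: taken
add ecx, 13 → ecx=8+13=21
mod ecx, 9 → ecx=21%9=3
add edi, 1 → edi=8+1=9
cmp edi, 11  (cmp 9,11)
jne L1: taken
add ecx, 13 → ecx=3+13=16
mod ecx, 9 → ecx=16%9=7
add edi, 1 → edi=9+1=10
cmp edi, 11  (cmp 10,11)
jne L1: taken
add ecx, 13 → ecx=7+13=20
mod ecx, 9 → ecx=20%9=2
add edi, 1 → edi=10+1=11
cmp edi, 11  (cmp 11,11)
jne L1: not taken
sub ecx, 12 → ecx=2-12=-10
halt.
Total executed instructions: 34.

34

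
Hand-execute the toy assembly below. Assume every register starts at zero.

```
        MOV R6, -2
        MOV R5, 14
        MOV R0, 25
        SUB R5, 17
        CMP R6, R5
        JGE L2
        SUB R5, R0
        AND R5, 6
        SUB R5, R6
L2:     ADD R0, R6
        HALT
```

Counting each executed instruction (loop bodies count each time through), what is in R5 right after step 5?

after MOV R6, -2: R6=-2
after MOV R5, 14: R5=14
after MOV R0, 25: R0=25
after SUB R5, 17: R5=14-17=-3
CMP R6, R5  (cmp -2,-3)
After step 5: R5 = -3.

-3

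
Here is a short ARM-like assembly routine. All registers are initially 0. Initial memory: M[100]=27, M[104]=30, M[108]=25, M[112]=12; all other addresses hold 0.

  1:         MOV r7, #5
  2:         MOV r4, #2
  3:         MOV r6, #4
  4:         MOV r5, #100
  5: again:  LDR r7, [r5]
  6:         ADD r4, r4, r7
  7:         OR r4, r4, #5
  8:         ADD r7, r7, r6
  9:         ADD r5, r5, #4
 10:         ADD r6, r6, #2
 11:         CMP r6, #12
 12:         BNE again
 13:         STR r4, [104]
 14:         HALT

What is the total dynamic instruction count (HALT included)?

after MOV r7, #5: r7=5
after MOV r4, #2: r4=2
after MOV r6, #4: r6=4
after MOV r5, #100: r5=100
after LDR r7, [r5]: r7=M[100]=27
after ADD r4, r4, r7: r4=2+27=29
after OR r4, r4, #5: r4=29|5=29
after ADD r7, r7, r6: r7=27+4=31
after ADD r5, r5, #4: r5=100+4=104
after ADD r6, r6, #2: r6=4+2=6
CMP r6, #12  (cmp 6,12)
BNE again: taken
after LDR r7, [r5]: r7=M[104]=30
after ADD r4, r4, r7: r4=29+30=59
after OR r4, r4, #5: r4=59|5=63
after ADD r7, r7, r6: r7=30+6=36
after ADD r5, r5, #4: r5=104+4=108
after ADD r6, r6, #2: r6=6+2=8
CMP r6, #12  (cmp 8,12)
BNE again: taken
after LDR r7, [r5]: r7=M[108]=25
after ADD r4, r4, r7: r4=63+25=88
after OR r4, r4, #5: r4=88|5=93
after ADD r7, r7, r6: r7=25+8=33
after ADD r5, r5, #4: r5=108+4=112
after ADD r6, r6, #2: r6=8+2=10
CMP r6, #12  (cmp 10,12)
BNE again: taken
after LDR r7, [r5]: r7=M[112]=12
after ADD r4, r4, r7: r4=93+12=105
after OR r4, r4, #5: r4=105|5=109
after ADD r7, r7, r6: r7=12+10=22
after ADD r5, r5, #4: r5=112+4=116
after ADD r6, r6, #2: r6=10+2=12
CMP r6, #12  (cmp 12,12)
BNE again: not taken
STR r4, [104] → M[104]=109
halt.
Total executed instructions: 38.

38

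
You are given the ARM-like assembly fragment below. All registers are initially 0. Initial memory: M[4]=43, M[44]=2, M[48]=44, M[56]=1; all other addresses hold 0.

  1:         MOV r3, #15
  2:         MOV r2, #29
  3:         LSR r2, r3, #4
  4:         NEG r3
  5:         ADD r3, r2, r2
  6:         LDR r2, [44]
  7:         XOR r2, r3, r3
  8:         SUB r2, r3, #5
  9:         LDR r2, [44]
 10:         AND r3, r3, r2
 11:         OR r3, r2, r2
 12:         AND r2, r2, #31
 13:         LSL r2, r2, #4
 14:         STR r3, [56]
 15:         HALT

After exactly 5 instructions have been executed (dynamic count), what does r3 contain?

after MOV r3, #15: r3=15
after MOV r2, #29: r2=29
after LSR r2, r3, #4: r2=15>>4=0
after NEG r3: r3=-(15)=-15
after ADD r3, r2, r2: r3=0+0=0
After step 5: r3 = 0.

0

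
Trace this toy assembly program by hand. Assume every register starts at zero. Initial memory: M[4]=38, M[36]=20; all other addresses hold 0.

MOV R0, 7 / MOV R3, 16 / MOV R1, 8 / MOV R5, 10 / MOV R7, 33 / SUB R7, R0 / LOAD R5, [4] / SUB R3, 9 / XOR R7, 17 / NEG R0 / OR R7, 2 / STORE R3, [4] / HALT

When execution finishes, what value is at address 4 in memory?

MOV R0, 7 → R0=7
MOV R3, 16 → R3=16
MOV R1, 8 → R1=8
MOV R5, 10 → R5=10
MOV R7, 33 → R7=33
SUB R7, R0 → R7=33-7=26
LOAD R5, [4] → R5=M[4]=38
SUB R3, 9 → R3=16-9=7
XOR R7, 17 → R7=26^17=11
NEG R0 → R0=-(7)=-7
OR R7, 2 → R7=11|2=11
STORE R3, [4] → M[4]=7
halt.

7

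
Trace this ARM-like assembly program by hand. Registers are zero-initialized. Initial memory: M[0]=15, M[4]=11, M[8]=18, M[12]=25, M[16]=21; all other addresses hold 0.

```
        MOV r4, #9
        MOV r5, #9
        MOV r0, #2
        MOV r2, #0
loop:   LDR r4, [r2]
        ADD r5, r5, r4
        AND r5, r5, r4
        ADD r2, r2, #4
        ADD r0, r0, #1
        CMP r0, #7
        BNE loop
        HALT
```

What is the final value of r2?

r4=9
r5=9
r0=2
r2=0
r4=M[0]=15
r5=9+15=24
r5=24&15=8
r2=0+4=4
r0=2+1=3
CMP r0, #7  (cmp 3,7)
BNE loop: taken
r4=M[4]=11
r5=8+11=19
r5=19&11=3
r2=4+4=8
r0=3+1=4
CMP r0, #7  (cmp 4,7)
BNE loop: taken
r4=M[8]=18
r5=3+18=21
r5=21&18=16
r2=8+4=12
r0=4+1=5
CMP r0, #7  (cmp 5,7)
BNE loop: taken
r4=M[12]=25
r5=16+25=41
r5=41&25=9
r2=12+4=16
r0=5+1=6
CMP r0, #7  (cmp 6,7)
BNE loop: taken
r4=M[16]=21
r5=9+21=30
r5=30&21=20
r2=16+4=20
r0=6+1=7
CMP r0, #7  (cmp 7,7)
BNE loop: not taken
halt.

20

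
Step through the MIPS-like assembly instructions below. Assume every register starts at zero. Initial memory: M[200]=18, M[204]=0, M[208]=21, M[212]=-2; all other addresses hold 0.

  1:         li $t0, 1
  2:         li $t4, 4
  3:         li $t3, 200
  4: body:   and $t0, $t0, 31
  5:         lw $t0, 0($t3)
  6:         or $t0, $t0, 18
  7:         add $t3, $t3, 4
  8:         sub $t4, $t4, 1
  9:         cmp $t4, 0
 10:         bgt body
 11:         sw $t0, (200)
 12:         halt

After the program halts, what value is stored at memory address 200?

after li $t0, 1: $t0=1
after li $t4, 4: $t4=4
after li $t3, 200: $t3=200
after and $t0, $t0, 31: $t0=1&31=1
after lw $t0, 0($t3): $t0=M[200]=18
after or $t0, $t0, 18: $t0=18|18=18
after add $t3, $t3, 4: $t3=200+4=204
after sub $t4, $t4, 1: $t4=4-1=3
cmp $t4, 0  (cmp 3,0)
bgt body: taken
after and $t0, $t0, 31: $t0=18&31=18
after lw $t0, 0($t3): $t0=M[204]=0
after or $t0, $t0, 18: $t0=0|18=18
after add $t3, $t3, 4: $t3=204+4=208
after sub $t4, $t4, 1: $t4=3-1=2
cmp $t4, 0  (cmp 2,0)
bgt body: taken
after and $t0, $t0, 31: $t0=18&31=18
after lw $t0, 0($t3): $t0=M[208]=21
after or $t0, $t0, 18: $t0=21|18=23
after add $t3, $t3, 4: $t3=208+4=212
after sub $t4, $t4, 1: $t4=2-1=1
cmp $t4, 0  (cmp 1,0)
bgt body: taken
after and $t0, $t0, 31: $t0=23&31=23
after lw $t0, 0($t3): $t0=M[212]=-2
after or $t0, $t0, 18: $t0=(-2)|18=-2
after add $t3, $t3, 4: $t3=212+4=216
after sub $t4, $t4, 1: $t4=1-1=0
cmp $t4, 0  (cmp 0,0)
bgt body: not taken
sw $t0, (200) → M[200]=-2
halt.

-2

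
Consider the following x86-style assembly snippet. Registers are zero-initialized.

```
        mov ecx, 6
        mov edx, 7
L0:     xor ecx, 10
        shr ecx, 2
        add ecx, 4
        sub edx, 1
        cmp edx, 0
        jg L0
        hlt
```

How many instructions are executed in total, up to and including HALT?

ecx=6
edx=7
ecx=6^10=12
ecx=12>>2=3
ecx=3+4=7
edx=7-1=6
cmp edx, 0  (cmp 6,0)
jg L0: taken
ecx=7^10=13
ecx=13>>2=3
ecx=3+4=7
edx=6-1=5
cmp edx, 0  (cmp 5,0)
jg L0: taken
ecx=7^10=13
ecx=13>>2=3
ecx=3+4=7
edx=5-1=4
cmp edx, 0  (cmp 4,0)
jg L0: taken
ecx=7^10=13
ecx=13>>2=3
ecx=3+4=7
edx=4-1=3
cmp edx, 0  (cmp 3,0)
jg L0: taken
ecx=7^10=13
ecx=13>>2=3
ecx=3+4=7
edx=3-1=2
cmp edx, 0  (cmp 2,0)
jg L0: taken
ecx=7^10=13
ecx=13>>2=3
ecx=3+4=7
edx=2-1=1
cmp edx, 0  (cmp 1,0)
jg L0: taken
ecx=7^10=13
ecx=13>>2=3
ecx=3+4=7
edx=1-1=0
cmp edx, 0  (cmp 0,0)
jg L0: not taken
halt.
Total executed instructions: 45.

45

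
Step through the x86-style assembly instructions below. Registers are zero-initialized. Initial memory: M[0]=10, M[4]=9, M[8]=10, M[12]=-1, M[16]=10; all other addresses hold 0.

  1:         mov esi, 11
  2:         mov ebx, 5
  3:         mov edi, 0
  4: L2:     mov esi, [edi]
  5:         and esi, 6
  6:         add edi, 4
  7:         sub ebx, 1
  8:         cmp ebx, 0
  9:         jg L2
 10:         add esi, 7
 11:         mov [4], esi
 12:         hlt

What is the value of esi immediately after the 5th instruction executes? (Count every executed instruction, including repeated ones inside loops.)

2

after mov esi, 11: esi=11
after mov ebx, 5: ebx=5
after mov edi, 0: edi=0
after mov esi, [edi]: esi=M[0]=10
after and esi, 6: esi=10&6=2
After step 5: esi = 2.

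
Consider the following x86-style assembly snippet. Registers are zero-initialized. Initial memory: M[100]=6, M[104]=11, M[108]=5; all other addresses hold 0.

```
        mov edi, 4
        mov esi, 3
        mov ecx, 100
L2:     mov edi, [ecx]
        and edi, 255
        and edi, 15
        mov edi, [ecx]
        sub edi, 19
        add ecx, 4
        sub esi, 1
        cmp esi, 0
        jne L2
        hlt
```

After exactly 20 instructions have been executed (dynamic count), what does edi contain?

mov edi, 4 → edi=4
mov esi, 3 → esi=3
mov ecx, 100 → ecx=100
mov edi, [ecx] → edi=M[100]=6
and edi, 255 → edi=6&255=6
and edi, 15 → edi=6&15=6
mov edi, [ecx] → edi=M[100]=6
sub edi, 19 → edi=6-19=-13
add ecx, 4 → ecx=100+4=104
sub esi, 1 → esi=3-1=2
cmp esi, 0  (cmp 2,0)
jne L2: taken
mov edi, [ecx] → edi=M[104]=11
and edi, 255 → edi=11&255=11
and edi, 15 → edi=11&15=11
mov edi, [ecx] → edi=M[104]=11
sub edi, 19 → edi=11-19=-8
add ecx, 4 → ecx=104+4=108
sub esi, 1 → esi=2-1=1
cmp esi, 0  (cmp 1,0)
After step 20: edi = -8.

-8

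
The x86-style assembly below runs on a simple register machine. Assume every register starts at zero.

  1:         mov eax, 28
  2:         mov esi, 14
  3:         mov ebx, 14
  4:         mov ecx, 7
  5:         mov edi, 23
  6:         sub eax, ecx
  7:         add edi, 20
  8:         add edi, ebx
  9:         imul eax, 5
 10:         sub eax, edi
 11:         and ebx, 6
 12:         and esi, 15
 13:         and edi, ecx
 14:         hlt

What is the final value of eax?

eax=28
esi=14
ebx=14
ecx=7
edi=23
eax=28-7=21
edi=23+20=43
edi=43+14=57
eax=21*5=105
eax=105-57=48
ebx=14&6=6
esi=14&15=14
edi=57&7=1
halt.

48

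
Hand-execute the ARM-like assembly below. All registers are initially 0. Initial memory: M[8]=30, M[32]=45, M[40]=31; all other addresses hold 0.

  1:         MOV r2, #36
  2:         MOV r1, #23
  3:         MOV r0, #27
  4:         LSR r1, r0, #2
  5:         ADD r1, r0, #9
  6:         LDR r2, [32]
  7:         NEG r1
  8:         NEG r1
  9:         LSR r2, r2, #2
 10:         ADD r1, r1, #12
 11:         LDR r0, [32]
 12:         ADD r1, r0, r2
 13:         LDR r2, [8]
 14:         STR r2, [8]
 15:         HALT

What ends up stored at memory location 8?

r2=36
r1=23
r0=27
r1=27>>2=6
r1=27+9=36
r2=M[32]=45
r1=-(36)=-36
r1=-(-36)=36
r2=45>>2=11
r1=36+12=48
r0=M[32]=45
r1=45+11=56
r2=M[8]=30
STR r2, [8] → M[8]=30
halt.

30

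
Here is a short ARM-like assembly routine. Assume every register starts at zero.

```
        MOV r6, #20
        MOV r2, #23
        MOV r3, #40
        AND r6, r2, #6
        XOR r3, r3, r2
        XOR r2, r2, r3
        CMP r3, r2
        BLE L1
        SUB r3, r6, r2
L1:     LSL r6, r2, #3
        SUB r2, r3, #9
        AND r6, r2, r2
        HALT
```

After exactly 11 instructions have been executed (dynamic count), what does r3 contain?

-34

MOV r6, #20 → r6=20
MOV r2, #23 → r2=23
MOV r3, #40 → r3=40
AND r6, r2, #6 → r6=23&6=6
XOR r3, r3, r2 → r3=40^23=63
XOR r2, r2, r3 → r2=23^63=40
CMP r3, r2  (cmp 63,40)
BLE L1: not taken
SUB r3, r6, r2 → r3=6-40=-34
LSL r6, r2, #3 → r6=40<<3=320
SUB r2, r3, #9 → r2=(-34)-9=-43
After step 11: r3 = -34.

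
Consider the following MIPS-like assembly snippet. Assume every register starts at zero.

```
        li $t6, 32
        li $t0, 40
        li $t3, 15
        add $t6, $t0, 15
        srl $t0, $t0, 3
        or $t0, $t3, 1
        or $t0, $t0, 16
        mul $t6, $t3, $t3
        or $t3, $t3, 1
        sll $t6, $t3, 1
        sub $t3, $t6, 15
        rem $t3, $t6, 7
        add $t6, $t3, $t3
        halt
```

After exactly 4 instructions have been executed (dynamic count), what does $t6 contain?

li $t6, 32 → $t6=32
li $t0, 40 → $t0=40
li $t3, 15 → $t3=15
add $t6, $t0, 15 → $t6=40+15=55
After step 4: $t6 = 55.

55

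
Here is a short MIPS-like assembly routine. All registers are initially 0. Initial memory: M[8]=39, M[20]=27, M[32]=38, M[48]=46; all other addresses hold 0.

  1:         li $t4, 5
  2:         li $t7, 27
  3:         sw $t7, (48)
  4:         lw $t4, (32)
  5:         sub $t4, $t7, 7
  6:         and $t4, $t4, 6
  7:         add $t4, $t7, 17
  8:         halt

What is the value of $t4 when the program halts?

li $t4, 5 → $t4=5
li $t7, 27 → $t7=27
sw $t7, (48) → M[48]=27
lw $t4, (32) → $t4=M[32]=38
sub $t4, $t7, 7 → $t4=27-7=20
and $t4, $t4, 6 → $t4=20&6=4
add $t4, $t7, 17 → $t4=27+17=44
halt.

44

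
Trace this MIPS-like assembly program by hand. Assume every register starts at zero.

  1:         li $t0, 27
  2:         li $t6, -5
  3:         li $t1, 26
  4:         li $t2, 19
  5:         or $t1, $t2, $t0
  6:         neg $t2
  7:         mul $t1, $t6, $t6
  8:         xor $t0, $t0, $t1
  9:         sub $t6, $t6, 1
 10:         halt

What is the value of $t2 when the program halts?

-19

li $t0, 27 → $t0=27
li $t6, -5 → $t6=-5
li $t1, 26 → $t1=26
li $t2, 19 → $t2=19
or $t1, $t2, $t0 → $t1=19|27=27
neg $t2 → $t2=-(19)=-19
mul $t1, $t6, $t6 → $t1=(-5)*(-5)=25
xor $t0, $t0, $t1 → $t0=27^25=2
sub $t6, $t6, 1 → $t6=(-5)-1=-6
halt.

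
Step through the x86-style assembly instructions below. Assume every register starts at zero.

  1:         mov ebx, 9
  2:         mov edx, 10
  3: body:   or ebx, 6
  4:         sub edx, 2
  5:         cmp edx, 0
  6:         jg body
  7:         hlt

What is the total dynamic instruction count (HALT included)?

after mov ebx, 9: ebx=9
after mov edx, 10: edx=10
after or ebx, 6: ebx=9|6=15
after sub edx, 2: edx=10-2=8
cmp edx, 0  (cmp 8,0)
jg body: taken
after or ebx, 6: ebx=15|6=15
after sub edx, 2: edx=8-2=6
cmp edx, 0  (cmp 6,0)
jg body: taken
after or ebx, 6: ebx=15|6=15
after sub edx, 2: edx=6-2=4
cmp edx, 0  (cmp 4,0)
jg body: taken
after or ebx, 6: ebx=15|6=15
after sub edx, 2: edx=4-2=2
cmp edx, 0  (cmp 2,0)
jg body: taken
after or ebx, 6: ebx=15|6=15
after sub edx, 2: edx=2-2=0
cmp edx, 0  (cmp 0,0)
jg body: not taken
halt.
Total executed instructions: 23.

23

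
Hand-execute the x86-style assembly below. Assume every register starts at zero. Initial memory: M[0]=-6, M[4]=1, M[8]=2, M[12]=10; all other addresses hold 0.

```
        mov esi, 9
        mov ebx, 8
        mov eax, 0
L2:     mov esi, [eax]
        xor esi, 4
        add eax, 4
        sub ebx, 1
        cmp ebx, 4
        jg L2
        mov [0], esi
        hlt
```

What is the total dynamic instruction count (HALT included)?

29

mov esi, 9 → esi=9
mov ebx, 8 → ebx=8
mov eax, 0 → eax=0
mov esi, [eax] → esi=M[0]=-6
xor esi, 4 → esi=(-6)^4=-2
add eax, 4 → eax=0+4=4
sub ebx, 1 → ebx=8-1=7
cmp ebx, 4  (cmp 7,4)
jg L2: taken
mov esi, [eax] → esi=M[4]=1
xor esi, 4 → esi=1^4=5
add eax, 4 → eax=4+4=8
sub ebx, 1 → ebx=7-1=6
cmp ebx, 4  (cmp 6,4)
jg L2: taken
mov esi, [eax] → esi=M[8]=2
xor esi, 4 → esi=2^4=6
add eax, 4 → eax=8+4=12
sub ebx, 1 → ebx=6-1=5
cmp ebx, 4  (cmp 5,4)
jg L2: taken
mov esi, [eax] → esi=M[12]=10
xor esi, 4 → esi=10^4=14
add eax, 4 → eax=12+4=16
sub ebx, 1 → ebx=5-1=4
cmp ebx, 4  (cmp 4,4)
jg L2: not taken
mov [0], esi → M[0]=14
halt.
Total executed instructions: 29.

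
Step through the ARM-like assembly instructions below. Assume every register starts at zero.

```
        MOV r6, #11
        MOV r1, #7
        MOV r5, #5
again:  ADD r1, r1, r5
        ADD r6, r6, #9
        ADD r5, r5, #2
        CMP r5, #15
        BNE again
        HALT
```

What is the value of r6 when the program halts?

after MOV r6, #11: r6=11
after MOV r1, #7: r1=7
after MOV r5, #5: r5=5
after ADD r1, r1, r5: r1=7+5=12
after ADD r6, r6, #9: r6=11+9=20
after ADD r5, r5, #2: r5=5+2=7
CMP r5, #15  (cmp 7,15)
BNE again: taken
after ADD r1, r1, r5: r1=12+7=19
after ADD r6, r6, #9: r6=20+9=29
after ADD r5, r5, #2: r5=7+2=9
CMP r5, #15  (cmp 9,15)
BNE again: taken
after ADD r1, r1, r5: r1=19+9=28
after ADD r6, r6, #9: r6=29+9=38
after ADD r5, r5, #2: r5=9+2=11
CMP r5, #15  (cmp 11,15)
BNE again: taken
after ADD r1, r1, r5: r1=28+11=39
after ADD r6, r6, #9: r6=38+9=47
after ADD r5, r5, #2: r5=11+2=13
CMP r5, #15  (cmp 13,15)
BNE again: taken
after ADD r1, r1, r5: r1=39+13=52
after ADD r6, r6, #9: r6=47+9=56
after ADD r5, r5, #2: r5=13+2=15
CMP r5, #15  (cmp 15,15)
BNE again: not taken
halt.

56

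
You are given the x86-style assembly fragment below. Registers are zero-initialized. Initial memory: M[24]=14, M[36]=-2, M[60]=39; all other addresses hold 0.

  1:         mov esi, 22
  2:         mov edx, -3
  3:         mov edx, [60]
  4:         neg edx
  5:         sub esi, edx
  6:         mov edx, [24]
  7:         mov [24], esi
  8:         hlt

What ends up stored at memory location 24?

after mov esi, 22: esi=22
after mov edx, -3: edx=-3
after mov edx, [60]: edx=M[60]=39
after neg edx: edx=-(39)=-39
after sub esi, edx: esi=22-(-39)=61
after mov edx, [24]: edx=M[24]=14
mov [24], esi → M[24]=61
halt.

61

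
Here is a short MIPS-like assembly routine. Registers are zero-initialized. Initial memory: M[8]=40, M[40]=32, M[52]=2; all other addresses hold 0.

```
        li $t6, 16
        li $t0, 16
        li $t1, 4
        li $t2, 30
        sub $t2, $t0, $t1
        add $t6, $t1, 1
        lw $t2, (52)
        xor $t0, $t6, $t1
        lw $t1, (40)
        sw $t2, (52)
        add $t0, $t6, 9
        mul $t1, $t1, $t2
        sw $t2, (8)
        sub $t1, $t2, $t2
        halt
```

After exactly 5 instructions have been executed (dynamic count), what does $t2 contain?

$t6=16
$t0=16
$t1=4
$t2=30
$t2=16-4=12
After step 5: $t2 = 12.

12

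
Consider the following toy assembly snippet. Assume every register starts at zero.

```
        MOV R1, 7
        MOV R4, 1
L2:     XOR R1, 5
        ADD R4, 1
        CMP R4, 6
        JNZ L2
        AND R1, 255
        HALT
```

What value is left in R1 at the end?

2

R1=7
R4=1
R1=7^5=2
R4=1+1=2
CMP R4, 6  (cmp 2,6)
JNZ L2: taken
R1=2^5=7
R4=2+1=3
CMP R4, 6  (cmp 3,6)
JNZ L2: taken
R1=7^5=2
R4=3+1=4
CMP R4, 6  (cmp 4,6)
JNZ L2: taken
R1=2^5=7
R4=4+1=5
CMP R4, 6  (cmp 5,6)
JNZ L2: taken
R1=7^5=2
R4=5+1=6
CMP R4, 6  (cmp 6,6)
JNZ L2: not taken
R1=2&255=2
halt.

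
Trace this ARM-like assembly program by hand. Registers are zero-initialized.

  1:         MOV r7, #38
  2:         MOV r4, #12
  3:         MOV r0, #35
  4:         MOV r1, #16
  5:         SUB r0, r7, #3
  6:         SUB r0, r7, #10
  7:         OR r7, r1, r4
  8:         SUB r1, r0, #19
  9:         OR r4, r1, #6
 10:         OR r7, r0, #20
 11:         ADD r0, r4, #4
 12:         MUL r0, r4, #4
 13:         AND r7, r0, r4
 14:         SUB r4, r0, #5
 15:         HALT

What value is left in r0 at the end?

after MOV r7, #38: r7=38
after MOV r4, #12: r4=12
after MOV r0, #35: r0=35
after MOV r1, #16: r1=16
after SUB r0, r7, #3: r0=38-3=35
after SUB r0, r7, #10: r0=38-10=28
after OR r7, r1, r4: r7=16|12=28
after SUB r1, r0, #19: r1=28-19=9
after OR r4, r1, #6: r4=9|6=15
after OR r7, r0, #20: r7=28|20=28
after ADD r0, r4, #4: r0=15+4=19
after MUL r0, r4, #4: r0=15*4=60
after AND r7, r0, r4: r7=60&15=12
after SUB r4, r0, #5: r4=60-5=55
halt.

60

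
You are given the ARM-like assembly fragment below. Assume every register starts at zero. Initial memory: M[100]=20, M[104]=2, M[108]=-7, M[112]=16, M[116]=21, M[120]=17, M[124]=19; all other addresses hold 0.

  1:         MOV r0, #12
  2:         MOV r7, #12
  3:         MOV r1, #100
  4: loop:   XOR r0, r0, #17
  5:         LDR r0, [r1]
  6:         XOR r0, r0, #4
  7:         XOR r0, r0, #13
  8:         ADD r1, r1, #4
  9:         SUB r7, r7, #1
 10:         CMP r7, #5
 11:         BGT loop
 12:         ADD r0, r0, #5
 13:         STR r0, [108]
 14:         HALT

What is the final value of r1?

128

r0=12
r7=12
r1=100
r0=12^17=29
r0=M[100]=20
r0=20^4=16
r0=16^13=29
r1=100+4=104
r7=12-1=11
CMP r7, #5  (cmp 11,5)
BGT loop: taken
r0=29^17=12
r0=M[104]=2
r0=2^4=6
r0=6^13=11
r1=104+4=108
r7=11-1=10
CMP r7, #5  (cmp 10,5)
BGT loop: taken
r0=11^17=26
r0=M[108]=-7
r0=(-7)^4=-3
r0=(-3)^13=-16
r1=108+4=112
r7=10-1=9
CMP r7, #5  (cmp 9,5)
BGT loop: taken
r0=(-16)^17=-31
r0=M[112]=16
r0=16^4=20
r0=20^13=25
r1=112+4=116
r7=9-1=8
CMP r7, #5  (cmp 8,5)
BGT loop: taken
r0=25^17=8
r0=M[116]=21
r0=21^4=17
r0=17^13=28
r1=116+4=120
r7=8-1=7
CMP r7, #5  (cmp 7,5)
BGT loop: taken
r0=28^17=13
r0=M[120]=17
r0=17^4=21
r0=21^13=24
r1=120+4=124
r7=7-1=6
CMP r7, #5  (cmp 6,5)
BGT loop: taken
r0=24^17=9
r0=M[124]=19
r0=19^4=23
r0=23^13=26
r1=124+4=128
r7=6-1=5
CMP r7, #5  (cmp 5,5)
BGT loop: not taken
r0=26+5=31
STR r0, [108] → M[108]=31
halt.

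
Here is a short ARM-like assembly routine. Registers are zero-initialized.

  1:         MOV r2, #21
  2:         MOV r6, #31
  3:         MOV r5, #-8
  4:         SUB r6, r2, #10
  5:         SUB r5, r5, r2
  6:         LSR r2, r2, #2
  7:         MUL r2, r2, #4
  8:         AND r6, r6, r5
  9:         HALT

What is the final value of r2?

20

r2=21
r6=31
r5=-8
r6=21-10=11
r5=(-8)-21=-29
r2=21>>2=5
r2=5*4=20
r6=11&(-29)=3
halt.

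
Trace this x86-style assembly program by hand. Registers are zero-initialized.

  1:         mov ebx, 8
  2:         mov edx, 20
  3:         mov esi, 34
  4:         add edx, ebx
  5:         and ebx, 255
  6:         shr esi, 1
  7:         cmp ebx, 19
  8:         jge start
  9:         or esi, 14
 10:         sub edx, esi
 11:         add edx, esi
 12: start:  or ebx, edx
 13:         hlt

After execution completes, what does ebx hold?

mov ebx, 8 → ebx=8
mov edx, 20 → edx=20
mov esi, 34 → esi=34
add edx, ebx → edx=20+8=28
and ebx, 255 → ebx=8&255=8
shr esi, 1 → esi=34>>1=17
cmp ebx, 19  (cmp 8,19)
jge start: not taken
or esi, 14 → esi=17|14=31
sub edx, esi → edx=28-31=-3
add edx, esi → edx=(-3)+31=28
or ebx, edx → ebx=8|28=28
halt.

28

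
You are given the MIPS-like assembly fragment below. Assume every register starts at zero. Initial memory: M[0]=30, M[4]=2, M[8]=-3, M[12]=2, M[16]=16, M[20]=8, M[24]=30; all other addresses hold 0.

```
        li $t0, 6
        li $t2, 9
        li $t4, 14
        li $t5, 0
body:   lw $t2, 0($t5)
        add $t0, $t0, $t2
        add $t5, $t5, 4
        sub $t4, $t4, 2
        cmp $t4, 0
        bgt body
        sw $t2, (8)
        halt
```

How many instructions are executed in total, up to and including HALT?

$t0=6
$t2=9
$t4=14
$t5=0
$t2=M[0]=30
$t0=6+30=36
$t5=0+4=4
$t4=14-2=12
cmp $t4, 0  (cmp 12,0)
bgt body: taken
$t2=M[4]=2
$t0=36+2=38
$t5=4+4=8
$t4=12-2=10
cmp $t4, 0  (cmp 10,0)
bgt body: taken
$t2=M[8]=-3
$t0=38+(-3)=35
$t5=8+4=12
$t4=10-2=8
cmp $t4, 0  (cmp 8,0)
bgt body: taken
$t2=M[12]=2
$t0=35+2=37
$t5=12+4=16
$t4=8-2=6
cmp $t4, 0  (cmp 6,0)
bgt body: taken
$t2=M[16]=16
$t0=37+16=53
$t5=16+4=20
$t4=6-2=4
cmp $t4, 0  (cmp 4,0)
bgt body: taken
$t2=M[20]=8
$t0=53+8=61
$t5=20+4=24
$t4=4-2=2
cmp $t4, 0  (cmp 2,0)
bgt body: taken
$t2=M[24]=30
$t0=61+30=91
$t5=24+4=28
$t4=2-2=0
cmp $t4, 0  (cmp 0,0)
bgt body: not taken
sw $t2, (8) → M[8]=30
halt.
Total executed instructions: 48.

48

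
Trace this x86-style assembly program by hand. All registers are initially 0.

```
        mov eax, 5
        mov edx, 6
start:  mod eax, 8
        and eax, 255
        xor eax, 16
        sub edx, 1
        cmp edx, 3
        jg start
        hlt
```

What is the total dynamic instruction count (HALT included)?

mov eax, 5 → eax=5
mov edx, 6 → edx=6
mod eax, 8 → eax=5%8=5
and eax, 255 → eax=5&255=5
xor eax, 16 → eax=5^16=21
sub edx, 1 → edx=6-1=5
cmp edx, 3  (cmp 5,3)
jg start: taken
mod eax, 8 → eax=21%8=5
and eax, 255 → eax=5&255=5
xor eax, 16 → eax=5^16=21
sub edx, 1 → edx=5-1=4
cmp edx, 3  (cmp 4,3)
jg start: taken
mod eax, 8 → eax=21%8=5
and eax, 255 → eax=5&255=5
xor eax, 16 → eax=5^16=21
sub edx, 1 → edx=4-1=3
cmp edx, 3  (cmp 3,3)
jg start: not taken
halt.
Total executed instructions: 21.

21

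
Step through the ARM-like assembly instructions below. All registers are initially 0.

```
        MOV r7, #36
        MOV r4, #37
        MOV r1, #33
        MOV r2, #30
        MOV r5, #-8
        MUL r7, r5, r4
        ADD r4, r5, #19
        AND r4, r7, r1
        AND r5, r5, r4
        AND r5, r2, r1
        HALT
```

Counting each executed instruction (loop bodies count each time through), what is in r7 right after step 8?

after MOV r7, #36: r7=36
after MOV r4, #37: r4=37
after MOV r1, #33: r1=33
after MOV r2, #30: r2=30
after MOV r5, #-8: r5=-8
after MUL r7, r5, r4: r7=(-8)*37=-296
after ADD r4, r5, #19: r4=(-8)+19=11
after AND r4, r7, r1: r4=(-296)&33=0
After step 8: r7 = -296.

-296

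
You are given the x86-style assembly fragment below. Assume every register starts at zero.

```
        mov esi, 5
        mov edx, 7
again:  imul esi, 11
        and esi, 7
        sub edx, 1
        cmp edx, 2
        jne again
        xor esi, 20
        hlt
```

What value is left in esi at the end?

19

esi=5
edx=7
esi=5*11=55
esi=55&7=7
edx=7-1=6
cmp edx, 2  (cmp 6,2)
jne again: taken
esi=7*11=77
esi=77&7=5
edx=6-1=5
cmp edx, 2  (cmp 5,2)
jne again: taken
esi=5*11=55
esi=55&7=7
edx=5-1=4
cmp edx, 2  (cmp 4,2)
jne again: taken
esi=7*11=77
esi=77&7=5
edx=4-1=3
cmp edx, 2  (cmp 3,2)
jne again: taken
esi=5*11=55
esi=55&7=7
edx=3-1=2
cmp edx, 2  (cmp 2,2)
jne again: not taken
esi=7^20=19
halt.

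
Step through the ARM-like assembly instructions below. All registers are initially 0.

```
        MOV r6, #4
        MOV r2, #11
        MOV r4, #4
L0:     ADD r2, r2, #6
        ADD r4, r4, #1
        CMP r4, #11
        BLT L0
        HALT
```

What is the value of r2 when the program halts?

53

r6=4
r2=11
r4=4
r2=11+6=17
r4=4+1=5
CMP r4, #11  (cmp 5,11)
BLT L0: taken
r2=17+6=23
r4=5+1=6
CMP r4, #11  (cmp 6,11)
BLT L0: taken
r2=23+6=29
r4=6+1=7
CMP r4, #11  (cmp 7,11)
BLT L0: taken
r2=29+6=35
r4=7+1=8
CMP r4, #11  (cmp 8,11)
BLT L0: taken
r2=35+6=41
r4=8+1=9
CMP r4, #11  (cmp 9,11)
BLT L0: taken
r2=41+6=47
r4=9+1=10
CMP r4, #11  (cmp 10,11)
BLT L0: taken
r2=47+6=53
r4=10+1=11
CMP r4, #11  (cmp 11,11)
BLT L0: not taken
halt.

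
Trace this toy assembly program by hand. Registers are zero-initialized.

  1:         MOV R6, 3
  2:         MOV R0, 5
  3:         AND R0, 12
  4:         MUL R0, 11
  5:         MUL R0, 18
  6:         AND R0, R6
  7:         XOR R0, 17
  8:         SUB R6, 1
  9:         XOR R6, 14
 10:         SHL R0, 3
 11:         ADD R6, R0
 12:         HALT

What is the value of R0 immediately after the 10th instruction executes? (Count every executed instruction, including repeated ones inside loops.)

MOV R6, 3 → R6=3
MOV R0, 5 → R0=5
AND R0, 12 → R0=5&12=4
MUL R0, 11 → R0=4*11=44
MUL R0, 18 → R0=44*18=792
AND R0, R6 → R0=792&3=0
XOR R0, 17 → R0=0^17=17
SUB R6, 1 → R6=3-1=2
XOR R6, 14 → R6=2^14=12
SHL R0, 3 → R0=17<<3=136
After step 10: R0 = 136.

136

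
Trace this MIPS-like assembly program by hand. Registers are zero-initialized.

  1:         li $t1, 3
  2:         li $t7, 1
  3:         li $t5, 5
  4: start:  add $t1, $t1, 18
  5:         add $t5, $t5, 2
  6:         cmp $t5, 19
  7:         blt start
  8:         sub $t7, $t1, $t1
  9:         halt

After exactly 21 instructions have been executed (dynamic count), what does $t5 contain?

$t1=3
$t7=1
$t5=5
$t1=3+18=21
$t5=5+2=7
cmp $t5, 19  (cmp 7,19)
blt start: taken
$t1=21+18=39
$t5=7+2=9
cmp $t5, 19  (cmp 9,19)
blt start: taken
$t1=39+18=57
$t5=9+2=11
cmp $t5, 19  (cmp 11,19)
blt start: taken
$t1=57+18=75
$t5=11+2=13
cmp $t5, 19  (cmp 13,19)
blt start: taken
$t1=75+18=93
$t5=13+2=15
After step 21: $t5 = 15.

15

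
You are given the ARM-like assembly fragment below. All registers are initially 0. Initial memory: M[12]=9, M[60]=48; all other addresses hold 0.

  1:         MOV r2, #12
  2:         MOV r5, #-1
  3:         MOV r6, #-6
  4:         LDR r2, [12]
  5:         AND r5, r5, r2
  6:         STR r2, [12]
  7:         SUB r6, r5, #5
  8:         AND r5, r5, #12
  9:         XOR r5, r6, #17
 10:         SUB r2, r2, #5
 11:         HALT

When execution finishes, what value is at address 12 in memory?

after MOV r2, #12: r2=12
after MOV r5, #-1: r5=-1
after MOV r6, #-6: r6=-6
after LDR r2, [12]: r2=M[12]=9
after AND r5, r5, r2: r5=(-1)&9=9
STR r2, [12] → M[12]=9
after SUB r6, r5, #5: r6=9-5=4
after AND r5, r5, #12: r5=9&12=8
after XOR r5, r6, #17: r5=4^17=21
after SUB r2, r2, #5: r2=9-5=4
halt.

9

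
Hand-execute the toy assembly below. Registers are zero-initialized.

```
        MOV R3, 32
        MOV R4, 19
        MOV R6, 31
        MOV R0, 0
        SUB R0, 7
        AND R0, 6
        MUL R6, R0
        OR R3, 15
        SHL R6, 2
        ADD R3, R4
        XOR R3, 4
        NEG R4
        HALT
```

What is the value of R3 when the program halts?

70

MOV R3, 32 → R3=32
MOV R4, 19 → R4=19
MOV R6, 31 → R6=31
MOV R0, 0 → R0=0
SUB R0, 7 → R0=0-7=-7
AND R0, 6 → R0=(-7)&6=0
MUL R6, R0 → R6=31*0=0
OR R3, 15 → R3=32|15=47
SHL R6, 2 → R6=0<<2=0
ADD R3, R4 → R3=47+19=66
XOR R3, 4 → R3=66^4=70
NEG R4 → R4=-(19)=-19
halt.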